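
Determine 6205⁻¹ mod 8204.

8204 = 1×6205 + 1999
6205 = 3×1999 + 208
1999 = 9×208 + 127
208 = 1×127 + 81
127 = 1×81 + 46
81 = 1×46 + 35
46 = 1×35 + 11
35 = 3×11 + 2
11 = 5×2 + 1
2 = 2×1 + 0
gcd(6205, 8204) = 1, so the inverse exists.
Back-substitute for 1:
1 = 1×11 − 5×2
  = −5×35 + 16×11
  = 16×46 − 21×35
  = −21×81 + 37×46
  = 37×127 − 58×81
  = −58×208 + 95×127
  = 95×1999 − 913×208
  = −913×6205 + 2834×1999
  = 2834×8204 − 3747×6205
So 6205⁻¹ ≡ −3747 ≡ 4457 (mod 8204).

4457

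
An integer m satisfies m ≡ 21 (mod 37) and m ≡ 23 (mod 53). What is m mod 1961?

1242

37⁻¹ mod 53: 37·43 ≡ 1 (mod 53), so 37⁻¹ ≡ 43.
m = 21 + 37·((23 − 21)·43 mod 53) = 21 + 37·33 = 1242.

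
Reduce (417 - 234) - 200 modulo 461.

444

417 - 234 = 183
183 - 200 = -17 ≡ 444 (mod 461)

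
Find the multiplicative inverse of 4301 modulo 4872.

3029

Apply the Euclidean algorithm and back-substitute:
4872 = 1·4301 + 571
4301 = 7·571 + 304
571 = 1·304 + 267
304 = 1·267 + 37
267 = 7·37 + 8
37 = 4·8 + 5
8 = 1·5 + 3
5 = 1·3 + 2
3 = 1·2 + 1
2 = 2·1 + 0
gcd(4301, 4872) = 1, so the inverse exists.
Bézout: 1 = 1627·4872 − 1843·4301.
So 4301⁻¹ ≡ −1843 ≡ 3029 (mod 4872).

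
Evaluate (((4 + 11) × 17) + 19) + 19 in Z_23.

17

4 + 11 = 15
15 × 17 = 255 ≡ 2 (mod 23)
2 + 19 = 21
21 + 19 = 40 ≡ 17 (mod 23)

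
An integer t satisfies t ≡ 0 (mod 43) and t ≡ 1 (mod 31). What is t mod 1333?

559

43⁻¹ mod 31: 43*13 ≡ 1 (mod 31), so 43⁻¹ ≡ 13.
t = 0 + 43*((1 − 0)*13 mod 31) = 0 + 43*13 = 559.
Check: 559 mod 43 = 0, 559 mod 31 = 1. ✓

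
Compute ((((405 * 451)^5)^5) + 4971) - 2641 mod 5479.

4070

405 * 451 = 182655 ≡ 1848 (mod 5479)
(1848)^5 ≡ 3822 (mod 5479)
(3822)^5 ≡ 1740 (mod 5479)
1740 + 4971 = 6711 ≡ 1232 (mod 5479)
1232 - 2641 = -1409 ≡ 4070 (mod 5479)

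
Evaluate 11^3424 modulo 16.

1

Using repeated squaring:
11^1 ≡ 11 (mod 16)
11^2 ≡ 11^2 = 121 ≡ 9 (mod 16)
11^4 ≡ 9^2 = 81 ≡ 1 (mod 16)
11^8 ≡ 1^2 = 1 (mod 16)
11^16 ≡ 1^2 = 1 (mod 16)
11^32 ≡ 1^2 = 1 (mod 16)
11^64 ≡ 1^2 = 1 (mod 16)
11^128 ≡ 1^2 = 1 (mod 16)
11^256 ≡ 1^2 = 1 (mod 16)
11^512 ≡ 1^2 = 1 (mod 16)
11^1024 ≡ 1^2 = 1 (mod 16)
11^2048 ≡ 1^2 = 1 (mod 16)
11^3424 = 11^2048 × 11^1024 × 11^256 × 11^64 × 11^32 ≡ 1 × 1 × 1 × 1 × 1 (mod 16).
Accumulate the product:
1 × 1 = 1
1 × 1 = 1
1 × 1 = 1
1 × 1 = 1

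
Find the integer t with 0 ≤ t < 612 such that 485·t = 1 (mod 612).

612 = 1·485 + 127
485 = 3·127 + 104
127 = 1·104 + 23
104 = 4·23 + 12
23 = 1·12 + 11
12 = 1·11 + 1
11 = 11·1 + 0
gcd(485, 612) = 1, so the inverse exists.
Back-substitute for 1:
1 = 1·12 − 1·11
  = −1·23 + 2·12
  = 2·104 − 9·23
  = −9·127 + 11·104
  = 11·485 − 42·127
  = −42·612 + 53·485
So 485⁻¹ ≡ 53 (mod 612).

53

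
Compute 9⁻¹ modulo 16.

16 = 1×9 + 7
9 = 1×7 + 2
7 = 3×2 + 1
2 = 2×1 + 0
gcd(9, 16) = 1, so the inverse exists.
Back-substitute for 1:
1 = 1×7 − 3×2
  = −3×9 + 4×7
  = 4×16 − 7×9
So 9⁻¹ ≡ −7 ≡ 9 (mod 16).

9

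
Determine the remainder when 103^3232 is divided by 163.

47

Using repeated squaring:
103^1 ≡ 103 (mod 163)
103^2 ≡ 103^2 = 10609 ≡ 14 (mod 163)
103^4 ≡ 14^2 = 196 ≡ 33 (mod 163)
103^8 ≡ 33^2 = 1089 ≡ 111 (mod 163)
103^16 ≡ 111^2 = 12321 ≡ 96 (mod 163)
103^32 ≡ 96^2 = 9216 ≡ 88 (mod 163)
103^64 ≡ 88^2 = 7744 ≡ 83 (mod 163)
103^128 ≡ 83^2 = 6889 ≡ 43 (mod 163)
103^256 ≡ 43^2 = 1849 ≡ 56 (mod 163)
103^512 ≡ 56^2 = 3136 ≡ 39 (mod 163)
103^1024 ≡ 39^2 = 1521 ≡ 54 (mod 163)
103^2048 ≡ 54^2 = 2916 ≡ 145 (mod 163)
103^3232 = 103^2048 · 103^1024 · 103^128 · 103^32 ≡ 145 · 54 · 43 · 88 (mod 163).
Accumulate the product:
145 · 54 = 7830 ≡ 6
6 · 43 = 258 ≡ 95
95 · 88 = 8360 ≡ 47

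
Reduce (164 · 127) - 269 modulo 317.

164 · 127 = 20828 ≡ 223 (mod 317)
223 - 269 = -46 ≡ 271 (mod 317)

271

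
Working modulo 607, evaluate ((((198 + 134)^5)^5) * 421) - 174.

400

198 + 134 = 332
(332)^5 ≡ 312 (mod 607)
(312)^5 ≡ 382 (mod 607)
382 * 421 = 160822 ≡ 574 (mod 607)
574 - 174 = 400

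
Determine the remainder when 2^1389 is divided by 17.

Compute successive squares:
1389 in binary is 10101101101, i.e. 1389 = 1024 + 256 + 64 + 32 + 8 + 4 + 1.
2^1 ≡ 2 (mod 17)
2^2 ≡ 2^2 = 4 (mod 17)
2^4 ≡ 4^2 = 16 (mod 17)
2^8 ≡ 16^2 = 256 ≡ 1 (mod 17)
2^16 ≡ 1^2 = 1 (mod 17)
2^32 ≡ 1^2 = 1 (mod 17)
2^64 ≡ 1^2 = 1 (mod 17)
2^128 ≡ 1^2 = 1 (mod 17)
2^256 ≡ 1^2 = 1 (mod 17)
2^512 ≡ 1^2 = 1 (mod 17)
2^1024 ≡ 1^2 = 1 (mod 17)
2^1389 = 2^1024 · 2^256 · 2^64 · 2^32 · 2^8 · 2^4 · 2^1 ≡ 1 · 1 · 1 · 1 · 1 · 16 · 2 (mod 17).
Accumulate the product:
1 · 1 = 1
1 · 1 = 1
1 · 1 = 1
1 · 1 = 1
1 · 16 = 16
16 · 2 = 32 ≡ 15

15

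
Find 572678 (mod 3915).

572678 = 146*3915 + 1088, so 572678 ≡ 1088 (mod 3915).

1088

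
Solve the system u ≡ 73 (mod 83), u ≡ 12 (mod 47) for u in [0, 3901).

83⁻¹ mod 47: 83·17 ≡ 1 (mod 47), so 83⁻¹ ≡ 17.
u = 73 + 83·((12 − 73)·17 mod 47) = 73 + 83·44 = 3725.
Check: 3725 mod 83 = 73, 3725 mod 47 = 12. ✓

3725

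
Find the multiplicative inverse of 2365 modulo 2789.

296

2789 = 1·2365 + 424
2365 = 5·424 + 245
424 = 1·245 + 179
245 = 1·179 + 66
179 = 2·66 + 47
66 = 1·47 + 19
47 = 2·19 + 9
19 = 2·9 + 1
9 = 9·1 + 0
gcd(2365, 2789) = 1, so the inverse exists.
Back-substitute for 1:
1 = 1·19 − 2·9
  = −2·47 + 5·19
  = 5·66 − 7·47
  = −7·179 + 19·66
  = 19·245 − 26·179
  = −26·424 + 45·245
  = 45·2365 − 251·424
  = −251·2789 + 296·2365
So 2365⁻¹ ≡ 296 (mod 2789).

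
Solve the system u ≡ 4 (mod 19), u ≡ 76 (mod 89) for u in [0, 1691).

1144

19⁻¹ mod 89: 19*75 ≡ 1 (mod 89), so 19⁻¹ ≡ 75.
u = 4 + 19*((76 − 4)*75 mod 89) = 4 + 19*60 = 1144.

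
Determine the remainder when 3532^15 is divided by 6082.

1912

By square-and-multiply:
15 in binary is 1111, i.e. 15 = 8 + 4 + 2 + 1.
3532^1 ≡ 3532 (mod 6082)
3532^2 ≡ 3532^2 = 12475024 ≡ 842 (mod 6082)
3532^4 ≡ 842^2 = 708964 ≡ 3452 (mod 6082)
3532^8 ≡ 3452^2 = 11916304 ≡ 1666 (mod 6082)
3532^15 = 3532^8 × 3532^4 × 3532^2 × 3532^1 ≡ 1666 × 3452 × 842 × 3532 (mod 6082).
Accumulate the product:
1666 × 3452 = 5751032 ≡ 3542
3542 × 842 = 2982364 ≡ 2184
2184 × 3532 = 7713888 ≡ 1912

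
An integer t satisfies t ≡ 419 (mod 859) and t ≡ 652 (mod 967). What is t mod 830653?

636938

859⁻¹ mod 967: 859×385 ≡ 1 (mod 967), so 859⁻¹ ≡ 385.
t = 419 + 859×((652 − 419)×385 mod 967) = 419 + 859×741 = 636938.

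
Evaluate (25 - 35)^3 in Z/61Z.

25 - 35 = -10 ≡ 51 (mod 61)
(51)^3 ≡ 37 (mod 61)

37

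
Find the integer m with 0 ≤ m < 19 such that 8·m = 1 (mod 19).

12

By the extended Euclidean algorithm:
19 = 2×8 + 3
8 = 2×3 + 2
3 = 1×2 + 1
2 = 2×1 + 0
gcd(8, 19) = 1, so the inverse exists.
Back-substitute for 1:
1 = 1×3 − 1×2
  = −1×8 + 3×3
  = 3×19 − 7×8
So 8⁻¹ ≡ −7 ≡ 12 (mod 19).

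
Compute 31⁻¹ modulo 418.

418 = 13*31 + 15
31 = 2*15 + 1
15 = 15*1 + 0
gcd(31, 418) = 1, so the inverse exists.
Bézout: 1 = −2*418 + 27*31.
So 31⁻¹ ≡ 27 (mod 418).

27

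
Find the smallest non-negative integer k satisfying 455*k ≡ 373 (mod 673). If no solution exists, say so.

gcd(455, 673) = 1, so a unique solution mod 673 exists.
455⁻¹ ≡ 71 (mod 673).
k ≡ 71*373 ≡ 236 (mod 673).

236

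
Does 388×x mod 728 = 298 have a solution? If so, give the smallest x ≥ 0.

gcd(388, 728) = 4, and 4 does not divide 298.
So the congruence has no solution.

no solution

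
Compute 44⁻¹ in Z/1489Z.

643

1489 = 33×44 + 37
44 = 1×37 + 7
37 = 5×7 + 2
7 = 3×2 + 1
2 = 2×1 + 0
gcd(44, 1489) = 1, so the inverse exists.
Back-substitute for 1:
1 = 1×7 − 3×2
  = −3×37 + 16×7
  = 16×44 − 19×37
  = −19×1489 + 643×44
So 44⁻¹ ≡ 643 (mod 1489).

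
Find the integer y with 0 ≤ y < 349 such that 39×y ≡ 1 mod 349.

349 = 8*39 + 37
39 = 1*37 + 2
37 = 18*2 + 1
2 = 2*1 + 0
gcd(39, 349) = 1, so the inverse exists.
Back-substitute for 1:
1 = 1*37 − 18*2
  = −18*39 + 19*37
  = 19*349 − 170*39
So 39⁻¹ ≡ −170 ≡ 179 (mod 349).

179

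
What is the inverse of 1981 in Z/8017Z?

862

Run the extended Euclidean algorithm:
8017 = 4·1981 + 93
1981 = 21·93 + 28
93 = 3·28 + 9
28 = 3·9 + 1
9 = 9·1 + 0
gcd(1981, 8017) = 1, so the inverse exists.
Bézout: 1 = −213·8017 + 862·1981.
So 1981⁻¹ ≡ 862 (mod 8017).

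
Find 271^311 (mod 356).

271^1 ≡ 271 (mod 356)
271^2 ≡ 271^2 = 73441 ≡ 105 (mod 356)
271^4 ≡ 105^2 = 11025 ≡ 345 (mod 356)
271^8 ≡ 345^2 = 119025 ≡ 121 (mod 356)
271^16 ≡ 121^2 = 14641 ≡ 45 (mod 356)
271^32 ≡ 45^2 = 2025 ≡ 245 (mod 356)
271^64 ≡ 245^2 = 60025 ≡ 217 (mod 356)
271^128 ≡ 217^2 = 47089 ≡ 97 (mod 356)
271^256 ≡ 97^2 = 9409 ≡ 153 (mod 356)
271^311 = 271^256 · 271^32 · 271^16 · 271^4 · 271^2 · 271^1 ≡ 153 · 245 · 45 · 345 · 105 · 271 (mod 356).
Accumulate the product:
153 · 245 = 37485 ≡ 105
105 · 45 = 4725 ≡ 97
97 · 345 = 33465 ≡ 1
1 · 105 = 105
105 · 271 = 28455 ≡ 331

331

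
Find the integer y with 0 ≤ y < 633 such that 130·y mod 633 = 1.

112

633 = 4×130 + 113
130 = 1×113 + 17
113 = 6×17 + 11
17 = 1×11 + 6
11 = 1×6 + 5
6 = 1×5 + 1
5 = 5×1 + 0
gcd(130, 633) = 1, so the inverse exists.
Back-substitute for 1:
1 = 1×6 − 1×5
  = −1×11 + 2×6
  = 2×17 − 3×11
  = −3×113 + 20×17
  = 20×130 − 23×113
  = −23×633 + 112×130
So 130⁻¹ ≡ 112 (mod 633).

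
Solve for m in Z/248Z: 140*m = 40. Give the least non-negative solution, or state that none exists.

18

gcd(140, 248) = 4, and 4 | 40, so solutions exist.
Divide through by 4: 35*m = 10 (mod 62).
35⁻¹ ≡ 39 (mod 62).
m ≡ 39*10 ≡ 18 (mod 62).
The smallest non-negative solution is m = 18.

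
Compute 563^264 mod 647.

601

Compute successive squares:
563^1 ≡ 563 (mod 647)
563^2 ≡ 563^2 = 316969 ≡ 586 (mod 647)
563^4 ≡ 586^2 = 343396 ≡ 486 (mod 647)
563^8 ≡ 486^2 = 236196 ≡ 41 (mod 647)
563^16 ≡ 41^2 = 1681 ≡ 387 (mod 647)
563^32 ≡ 387^2 = 149769 ≡ 312 (mod 647)
563^64 ≡ 312^2 = 97344 ≡ 294 (mod 647)
563^128 ≡ 294^2 = 86436 ≡ 385 (mod 647)
563^256 ≡ 385^2 = 148225 ≡ 62 (mod 647)
563^264 = 563^256 · 563^8 ≡ 62 · 41 (mod 647).
62 · 41 = 2542 ≡ 601 (mod 647).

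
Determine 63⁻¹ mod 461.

161

Run the extended Euclidean algorithm:
461 = 7·63 + 20
63 = 3·20 + 3
20 = 6·3 + 2
3 = 1·2 + 1
2 = 2·1 + 0
gcd(63, 461) = 1, so the inverse exists.
Bézout: 1 = −22·461 + 161·63.
So 63⁻¹ ≡ 161 (mod 461).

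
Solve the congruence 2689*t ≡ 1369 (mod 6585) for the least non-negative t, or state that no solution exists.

gcd(2689, 6585) = 1, so a unique solution mod 6585 exists.
2689⁻¹ ≡ 6154 (mod 6585).
t ≡ 6154*1369 ≡ 2611 (mod 6585).

2611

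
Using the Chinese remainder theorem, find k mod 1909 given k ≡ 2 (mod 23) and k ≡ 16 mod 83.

1842

23⁻¹ mod 83: 23×65 ≡ 1 (mod 83), so 23⁻¹ ≡ 65.
k = 2 + 23×((16 − 2)×65 mod 83) = 2 + 23×80 = 1842.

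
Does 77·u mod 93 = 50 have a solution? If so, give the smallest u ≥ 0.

gcd(77, 93) = 1, so a unique solution mod 93 exists.
77⁻¹ ≡ 29 (mod 93).
u ≡ 29·50 ≡ 55 (mod 93).

55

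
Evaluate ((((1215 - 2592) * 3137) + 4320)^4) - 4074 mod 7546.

5807

1215 - 2592 = -1377 ≡ 6169 (mod 7546)
6169 * 3137 = 19352153 ≡ 4209 (mod 7546)
4209 + 4320 = 8529 ≡ 983 (mod 7546)
(983)^4 ≡ 2335 (mod 7546)
2335 - 4074 = -1739 ≡ 5807 (mod 7546)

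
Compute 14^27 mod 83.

52

By square-and-multiply:
14^1 ≡ 14 (mod 83)
14^2 ≡ 14^2 = 196 ≡ 30 (mod 83)
14^4 ≡ 30^2 = 900 ≡ 70 (mod 83)
14^8 ≡ 70^2 = 4900 ≡ 3 (mod 83)
14^16 ≡ 3^2 = 9 (mod 83)
14^27 = 14^16 · 14^8 · 14^2 · 14^1 ≡ 9 · 3 · 30 · 14 (mod 83).
Accumulate the product:
9 · 3 = 27
27 · 30 = 810 ≡ 63
63 · 14 = 882 ≡ 52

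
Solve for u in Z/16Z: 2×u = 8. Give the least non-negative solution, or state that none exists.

gcd(2, 16) = 2, and 2 | 8, so solutions exist.
Divide through by 2: 1×u mod 8 = 4.
1⁻¹ ≡ 1 (mod 8).
u ≡ 1×4 ≡ 4 (mod 8).
The smallest non-negative solution is u = 4.

4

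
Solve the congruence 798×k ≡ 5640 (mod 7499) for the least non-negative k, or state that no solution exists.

gcd(798, 7499) = 1, so a unique solution mod 7499 exists.
798⁻¹ ≡ 686 (mod 7499).
k ≡ 686×5640 ≡ 7055 (mod 7499).

7055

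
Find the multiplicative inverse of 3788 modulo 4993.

4993 = 1*3788 + 1205
3788 = 3*1205 + 173
1205 = 6*173 + 167
173 = 1*167 + 6
167 = 27*6 + 5
6 = 1*5 + 1
5 = 5*1 + 0
gcd(3788, 4993) = 1, so the inverse exists.
Back-substitute for 1:
1 = 1*6 − 1*5
  = −1*167 + 28*6
  = 28*173 − 29*167
  = −29*1205 + 202*173
  = 202*3788 − 635*1205
  = −635*4993 + 837*3788
So 3788⁻¹ ≡ 837 (mod 4993).

837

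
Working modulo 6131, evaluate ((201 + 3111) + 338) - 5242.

4539

201 + 3111 = 3312
3312 + 338 = 3650
3650 - 5242 = -1592 ≡ 4539 (mod 6131)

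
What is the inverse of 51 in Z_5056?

5056 = 99*51 + 7
51 = 7*7 + 2
7 = 3*2 + 1
2 = 2*1 + 0
gcd(51, 5056) = 1, so the inverse exists.
Bézout: 1 = 22*5056 − 2181*51.
So 51⁻¹ ≡ −2181 ≡ 2875 (mod 5056).

2875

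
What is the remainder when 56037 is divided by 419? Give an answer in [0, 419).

310

56037 = 133*419 + 310, so 56037 ≡ 310 (mod 419).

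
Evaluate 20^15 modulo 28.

20

Compute successive squares:
15 in binary is 1111, i.e. 15 = 8 + 4 + 2 + 1.
20^1 ≡ 20 (mod 28)
20^2 ≡ 20^2 = 400 ≡ 8 (mod 28)
20^4 ≡ 8^2 = 64 ≡ 8 (mod 28)
20^8 ≡ 8^2 = 64 ≡ 8 (mod 28)
20^15 = 20^8 × 20^4 × 20^2 × 20^1 ≡ 8 × 8 × 8 × 20 (mod 28).
Accumulate the product:
8 × 8 = 64 ≡ 8
8 × 8 = 64 ≡ 8
8 × 20 = 160 ≡ 20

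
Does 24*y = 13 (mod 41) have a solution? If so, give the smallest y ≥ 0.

33

gcd(24, 41) = 1, so a unique solution mod 41 exists.
24⁻¹ ≡ 12 (mod 41).
y ≡ 12*13 ≡ 33 (mod 41).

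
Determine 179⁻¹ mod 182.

121

By the extended Euclidean algorithm:
182 = 1·179 + 3
179 = 59·3 + 2
3 = 1·2 + 1
2 = 2·1 + 0
gcd(179, 182) = 1, so the inverse exists.
Back-substitute for 1:
1 = 1·3 − 1·2
  = −1·179 + 60·3
  = 60·182 − 61·179
So 179⁻¹ ≡ −61 ≡ 121 (mod 182).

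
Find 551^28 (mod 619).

269

Compute successive squares:
28 in binary is 11100, i.e. 28 = 16 + 8 + 4.
551^1 ≡ 551 (mod 619)
551^2 ≡ 551^2 = 303601 ≡ 291 (mod 619)
551^4 ≡ 291^2 = 84681 ≡ 497 (mod 619)
551^8 ≡ 497^2 = 247009 ≡ 28 (mod 619)
551^16 ≡ 28^2 = 784 ≡ 165 (mod 619)
551^28 = 551^16 · 551^8 · 551^4 ≡ 165 · 28 · 497 (mod 619).
Accumulate the product:
165 · 28 = 4620 ≡ 287
287 · 497 = 142639 ≡ 269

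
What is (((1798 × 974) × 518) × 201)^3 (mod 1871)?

773

1798 × 974 = 1751252 ≡ 1867 (mod 1871)
1867 × 518 = 967106 ≡ 1670 (mod 1871)
1670 × 201 = 335670 ≡ 761 (mod 1871)
(761)^3 ≡ 773 (mod 1871)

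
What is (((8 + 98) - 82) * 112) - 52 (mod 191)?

153

8 + 98 = 106
106 - 82 = 24
24 * 112 = 2688 ≡ 14 (mod 191)
14 - 52 = -38 ≡ 153 (mod 191)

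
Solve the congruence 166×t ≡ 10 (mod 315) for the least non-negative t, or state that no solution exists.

gcd(166, 315) = 1, so a unique solution mod 315 exists.
166⁻¹ ≡ 241 (mod 315).
t ≡ 241×10 ≡ 205 (mod 315).

205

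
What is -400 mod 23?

-400 = -18*23 + 14, so -400 ≡ 14 (mod 23).

14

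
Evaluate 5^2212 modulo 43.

Using repeated squaring:
2212 in binary is 100010100100, i.e. 2212 = 2048 + 128 + 32 + 4.
5^1 ≡ 5 (mod 43)
5^2 ≡ 5^2 = 25 (mod 43)
5^4 ≡ 25^2 = 625 ≡ 23 (mod 43)
5^8 ≡ 23^2 = 529 ≡ 13 (mod 43)
5^16 ≡ 13^2 = 169 ≡ 40 (mod 43)
5^32 ≡ 40^2 = 1600 ≡ 9 (mod 43)
5^64 ≡ 9^2 = 81 ≡ 38 (mod 43)
5^128 ≡ 38^2 = 1444 ≡ 25 (mod 43)
5^256 ≡ 25^2 = 625 ≡ 23 (mod 43)
5^512 ≡ 23^2 = 529 ≡ 13 (mod 43)
5^1024 ≡ 13^2 = 169 ≡ 40 (mod 43)
5^2048 ≡ 40^2 = 1600 ≡ 9 (mod 43)
5^2212 = 5^2048 · 5^128 · 5^32 · 5^4 ≡ 9 · 25 · 9 · 23 (mod 43).
Accumulate the product:
9 · 25 = 225 ≡ 10
10 · 9 = 90 ≡ 4
4 · 23 = 92 ≡ 6

6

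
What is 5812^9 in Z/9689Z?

9672

5812^1 ≡ 5812 (mod 9689)
5812^2 ≡ 5812^2 = 33779344 ≡ 3490 (mod 9689)
5812^4 ≡ 3490^2 = 12180100 ≡ 1027 (mod 9689)
5812^8 ≡ 1027^2 = 1054729 ≡ 8317 (mod 9689)
5812^9 = 5812^8 · 5812^1 ≡ 8317 · 5812 (mod 9689).
8317 · 5812 = 48338404 ≡ 9672 (mod 9689).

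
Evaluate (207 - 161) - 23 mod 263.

207 - 161 = 46
46 - 23 = 23

23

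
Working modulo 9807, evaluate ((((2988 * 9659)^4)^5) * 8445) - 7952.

1501

2988 * 9659 = 28861092 ≡ 8898 (mod 9807)
(8898)^4 ≡ 7218 (mod 9807)
(7218)^5 ≡ 5559 (mod 9807)
5559 * 8445 = 46945755 ≡ 9453 (mod 9807)
9453 - 7952 = 1501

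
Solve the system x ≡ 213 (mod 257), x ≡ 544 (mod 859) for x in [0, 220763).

4839

257⁻¹ mod 859: 257×244 ≡ 1 (mod 859), so 257⁻¹ ≡ 244.
x = 213 + 257×((544 − 213)×244 mod 859) = 213 + 257×18 = 4839.
Check: 4839 mod 257 = 213, 4839 mod 859 = 544. ✓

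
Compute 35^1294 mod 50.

25

By square-and-multiply:
35^1 ≡ 35 (mod 50)
35^2 ≡ 35^2 = 1225 ≡ 25 (mod 50)
35^4 ≡ 25^2 = 625 ≡ 25 (mod 50)
35^8 ≡ 25^2 = 625 ≡ 25 (mod 50)
35^16 ≡ 25^2 = 625 ≡ 25 (mod 50)
35^32 ≡ 25^2 = 625 ≡ 25 (mod 50)
35^64 ≡ 25^2 = 625 ≡ 25 (mod 50)
35^128 ≡ 25^2 = 625 ≡ 25 (mod 50)
35^256 ≡ 25^2 = 625 ≡ 25 (mod 50)
35^512 ≡ 25^2 = 625 ≡ 25 (mod 50)
35^1024 ≡ 25^2 = 625 ≡ 25 (mod 50)
35^1294 = 35^1024 * 35^256 * 35^8 * 35^4 * 35^2 ≡ 25 * 25 * 25 * 25 * 25 (mod 50).
Accumulate the product:
25 * 25 = 625 ≡ 25
25 * 25 = 625 ≡ 25
25 * 25 = 625 ≡ 25
25 * 25 = 625 ≡ 25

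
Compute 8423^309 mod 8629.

Compute successive squares:
309 in binary is 100110101, i.e. 309 = 256 + 32 + 16 + 4 + 1.
8423^1 ≡ 8423 (mod 8629)
8423^2 ≡ 8423^2 = 70946929 ≡ 7920 (mod 8629)
8423^4 ≡ 7920^2 = 62726400 ≡ 2199 (mod 8629)
8423^8 ≡ 2199^2 = 4835601 ≡ 3361 (mod 8629)
8423^16 ≡ 3361^2 = 11296321 ≡ 960 (mod 8629)
8423^32 ≡ 960^2 = 921600 ≡ 6926 (mod 8629)
8423^64 ≡ 6926^2 = 47969476 ≡ 865 (mod 8629)
8423^128 ≡ 865^2 = 748225 ≡ 6131 (mod 8629)
8423^256 ≡ 6131^2 = 37589161 ≡ 1237 (mod 8629)
8423^309 = 8423^256 * 8423^32 * 8423^16 * 8423^4 * 8423^1 ≡ 1237 * 6926 * 960 * 2199 * 8423 (mod 8629).
Accumulate the product:
1237 * 6926 = 8567462 ≡ 7494
7494 * 960 = 7194240 ≡ 6283
6283 * 2199 = 13816317 ≡ 1288
1288 * 8423 = 10848824 ≡ 2171

2171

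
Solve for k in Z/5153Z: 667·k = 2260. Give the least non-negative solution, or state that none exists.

gcd(667, 5153) = 1, so a unique solution mod 5153 exists.
667⁻¹ ≡ 3013 (mod 5153).
k ≡ 3013·2260 ≡ 2267 (mod 5153).

2267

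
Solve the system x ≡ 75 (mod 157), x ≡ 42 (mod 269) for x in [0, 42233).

157⁻¹ mod 269: 157·12 ≡ 1 (mod 269), so 157⁻¹ ≡ 12.
x = 75 + 157·((42 − 75)·12 mod 269) = 75 + 157·142 = 22369.
Check: 22369 mod 157 = 75, 22369 mod 269 = 42. ✓

22369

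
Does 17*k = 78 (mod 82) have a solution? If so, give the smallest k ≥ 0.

gcd(17, 82) = 1, so a unique solution mod 82 exists.
17⁻¹ ≡ 29 (mod 82).
k ≡ 29*78 ≡ 48 (mod 82).

48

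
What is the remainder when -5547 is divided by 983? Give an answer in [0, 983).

-5547 = -6*983 + 351, so -5547 ≡ 351 (mod 983).

351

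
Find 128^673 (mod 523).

By square-and-multiply:
673 in binary is 1010100001, i.e. 673 = 512 + 128 + 32 + 1.
128^1 ≡ 128 (mod 523)
128^2 ≡ 128^2 = 16384 ≡ 171 (mod 523)
128^4 ≡ 171^2 = 29241 ≡ 476 (mod 523)
128^8 ≡ 476^2 = 226576 ≡ 117 (mod 523)
128^16 ≡ 117^2 = 13689 ≡ 91 (mod 523)
128^32 ≡ 91^2 = 8281 ≡ 436 (mod 523)
128^64 ≡ 436^2 = 190096 ≡ 247 (mod 523)
128^128 ≡ 247^2 = 61009 ≡ 341 (mod 523)
128^256 ≡ 341^2 = 116281 ≡ 175 (mod 523)
128^512 ≡ 175^2 = 30625 ≡ 291 (mod 523)
128^673 = 128^512 · 128^128 · 128^32 · 128^1 ≡ 291 · 341 · 436 · 128 (mod 523).
Accumulate the product:
291 · 341 = 99231 ≡ 384
384 · 436 = 167424 ≡ 64
64 · 128 = 8192 ≡ 347

347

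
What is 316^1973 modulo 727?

471

Compute successive squares:
316^1 ≡ 316 (mod 727)
316^2 ≡ 316^2 = 99856 ≡ 257 (mod 727)
316^4 ≡ 257^2 = 66049 ≡ 619 (mod 727)
316^8 ≡ 619^2 = 383161 ≡ 32 (mod 727)
316^16 ≡ 32^2 = 1024 ≡ 297 (mod 727)
316^32 ≡ 297^2 = 88209 ≡ 242 (mod 727)
316^64 ≡ 242^2 = 58564 ≡ 404 (mod 727)
316^128 ≡ 404^2 = 163216 ≡ 368 (mod 727)
316^256 ≡ 368^2 = 135424 ≡ 202 (mod 727)
316^512 ≡ 202^2 = 40804 ≡ 92 (mod 727)
316^1024 ≡ 92^2 = 8464 ≡ 467 (mod 727)
316^1973 = 316^1024 × 316^512 × 316^256 × 316^128 × 316^32 × 316^16 × 316^4 × 316^1 ≡ 467 × 92 × 202 × 368 × 242 × 297 × 619 × 316 (mod 727).
Accumulate the product:
467 × 92 = 42964 ≡ 71
71 × 202 = 14342 ≡ 529
529 × 368 = 194672 ≡ 563
563 × 242 = 136246 ≡ 297
297 × 297 = 88209 ≡ 242
242 × 619 = 149798 ≡ 36
36 × 316 = 11376 ≡ 471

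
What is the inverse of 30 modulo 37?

21

By the extended Euclidean algorithm:
37 = 1×30 + 7
30 = 4×7 + 2
7 = 3×2 + 1
2 = 2×1 + 0
gcd(30, 37) = 1, so the inverse exists.
Back-substitute for 1:
1 = 1×7 − 3×2
  = −3×30 + 13×7
  = 13×37 − 16×30
So 30⁻¹ ≡ −16 ≡ 21 (mod 37).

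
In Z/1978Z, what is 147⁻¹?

915

Run the extended Euclidean algorithm:
1978 = 13*147 + 67
147 = 2*67 + 13
67 = 5*13 + 2
13 = 6*2 + 1
2 = 2*1 + 0
gcd(147, 1978) = 1, so the inverse exists.
Back-substitute for 1:
1 = 1*13 − 6*2
  = −6*67 + 31*13
  = 31*147 − 68*67
  = −68*1978 + 915*147
So 147⁻¹ ≡ 915 (mod 1978).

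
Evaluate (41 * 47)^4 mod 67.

41 * 47 = 1927 ≡ 51 (mod 67)
(51)^4 ≡ 10 (mod 67)

10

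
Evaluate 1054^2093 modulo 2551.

2014

By square-and-multiply:
1054^1 ≡ 1054 (mod 2551)
1054^2 ≡ 1054^2 = 1110916 ≡ 1231 (mod 2551)
1054^4 ≡ 1231^2 = 1515361 ≡ 67 (mod 2551)
1054^8 ≡ 67^2 = 4489 ≡ 1938 (mod 2551)
1054^16 ≡ 1938^2 = 3755844 ≡ 772 (mod 2551)
1054^32 ≡ 772^2 = 595984 ≡ 1601 (mod 2551)
1054^64 ≡ 1601^2 = 2563201 ≡ 1997 (mod 2551)
1054^128 ≡ 1997^2 = 3988009 ≡ 796 (mod 2551)
1054^256 ≡ 796^2 = 633616 ≡ 968 (mod 2551)
1054^512 ≡ 968^2 = 937024 ≡ 807 (mod 2551)
1054^1024 ≡ 807^2 = 651249 ≡ 744 (mod 2551)
1054^2048 ≡ 744^2 = 553536 ≡ 2520 (mod 2551)
1054^2093 = 1054^2048 * 1054^32 * 1054^8 * 1054^4 * 1054^1 ≡ 2520 * 1601 * 1938 * 67 * 1054 (mod 2551).
Accumulate the product:
2520 * 1601 = 4034520 ≡ 1389
1389 * 1938 = 2691882 ≡ 577
577 * 67 = 38659 ≡ 394
394 * 1054 = 415276 ≡ 2014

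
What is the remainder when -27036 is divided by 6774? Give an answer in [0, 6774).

60

-27036 = -4·6774 + 60, so -27036 ≡ 60 (mod 6774).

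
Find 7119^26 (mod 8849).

5541

By square-and-multiply:
7119^1 ≡ 7119 (mod 8849)
7119^2 ≡ 7119^2 = 50680161 ≡ 1938 (mod 8849)
7119^4 ≡ 1938^2 = 3755844 ≡ 3868 (mod 8849)
7119^8 ≡ 3868^2 = 14961424 ≡ 6614 (mod 8849)
7119^16 ≡ 6614^2 = 43744996 ≡ 4389 (mod 8849)
7119^26 = 7119^16 × 7119^8 × 7119^2 ≡ 4389 × 6614 × 1938 (mod 8849).
Accumulate the product:
4389 × 6614 = 29028846 ≡ 4126
4126 × 1938 = 7996188 ≡ 5541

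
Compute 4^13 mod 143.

108

By square-and-multiply:
13 in binary is 1101, i.e. 13 = 8 + 4 + 1.
4^1 ≡ 4 (mod 143)
4^2 ≡ 4^2 = 16 (mod 143)
4^4 ≡ 16^2 = 256 ≡ 113 (mod 143)
4^8 ≡ 113^2 = 12769 ≡ 42 (mod 143)
4^13 = 4^8 * 4^4 * 4^1 ≡ 42 * 113 * 4 (mod 143).
Accumulate the product:
42 * 113 = 4746 ≡ 27
27 * 4 = 108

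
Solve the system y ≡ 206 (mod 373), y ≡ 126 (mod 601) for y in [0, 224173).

193047

373⁻¹ mod 601: 373·572 ≡ 1 (mod 601), so 373⁻¹ ≡ 572.
y = 206 + 373·((126 − 206)·572 mod 601) = 206 + 373·517 = 193047.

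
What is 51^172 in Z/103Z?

172 in binary is 10101100, i.e. 172 = 128 + 32 + 8 + 4.
51^1 ≡ 51 (mod 103)
51^2 ≡ 51^2 = 2601 ≡ 26 (mod 103)
51^4 ≡ 26^2 = 676 ≡ 58 (mod 103)
51^8 ≡ 58^2 = 3364 ≡ 68 (mod 103)
51^16 ≡ 68^2 = 4624 ≡ 92 (mod 103)
51^32 ≡ 92^2 = 8464 ≡ 18 (mod 103)
51^64 ≡ 18^2 = 324 ≡ 15 (mod 103)
51^128 ≡ 15^2 = 225 ≡ 19 (mod 103)
51^172 = 51^128 * 51^32 * 51^8 * 51^4 ≡ 19 * 18 * 68 * 58 (mod 103).
Accumulate the product:
19 * 18 = 342 ≡ 33
33 * 68 = 2244 ≡ 81
81 * 58 = 4698 ≡ 63

63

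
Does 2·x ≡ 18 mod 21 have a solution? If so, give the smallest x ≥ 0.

gcd(2, 21) = 1, so a unique solution mod 21 exists.
2⁻¹ ≡ 11 (mod 21).
x ≡ 11·18 ≡ 9 (mod 21).

9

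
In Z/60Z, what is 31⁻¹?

Apply the Euclidean algorithm and back-substitute:
60 = 1×31 + 29
31 = 1×29 + 2
29 = 14×2 + 1
2 = 2×1 + 0
gcd(31, 60) = 1, so the inverse exists.
Bézout: 1 = 15×60 − 29×31.
So 31⁻¹ ≡ −29 ≡ 31 (mod 60).

31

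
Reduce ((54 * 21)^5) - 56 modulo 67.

54 * 21 = 1134 ≡ 62 (mod 67)
(62)^5 ≡ 24 (mod 67)
24 - 56 = -32 ≡ 35 (mod 67)

35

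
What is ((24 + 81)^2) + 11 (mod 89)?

0

24 + 81 = 105 ≡ 16 (mod 89)
(16)^2 ≡ 78 (mod 89)
78 + 11 = 89 ≡ 0 (mod 89)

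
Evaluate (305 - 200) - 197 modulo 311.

219

305 - 200 = 105
105 - 197 = -92 ≡ 219 (mod 311)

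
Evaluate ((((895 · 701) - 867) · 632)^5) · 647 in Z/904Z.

895 · 701 = 627395 ≡ 19 (mod 904)
19 - 867 = -848 ≡ 56 (mod 904)
56 · 632 = 35392 ≡ 136 (mod 904)
(136)^5 ≡ 880 (mod 904)
880 · 647 = 569360 ≡ 744 (mod 904)

744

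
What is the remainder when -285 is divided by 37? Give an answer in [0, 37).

11

-285 = -8×37 + 11, so -285 ≡ 11 (mod 37).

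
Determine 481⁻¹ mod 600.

600 = 1·481 + 119
481 = 4·119 + 5
119 = 23·5 + 4
5 = 1·4 + 1
4 = 4·1 + 0
gcd(481, 600) = 1, so the inverse exists.
Bézout: 1 = −97·600 + 121·481.
So 481⁻¹ ≡ 121 (mod 600).

121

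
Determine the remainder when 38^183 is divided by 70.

62

183 in binary is 10110111, i.e. 183 = 128 + 32 + 16 + 4 + 2 + 1.
38^1 ≡ 38 (mod 70)
38^2 ≡ 38^2 = 1444 ≡ 44 (mod 70)
38^4 ≡ 44^2 = 1936 ≡ 46 (mod 70)
38^8 ≡ 46^2 = 2116 ≡ 16 (mod 70)
38^16 ≡ 16^2 = 256 ≡ 46 (mod 70)
38^32 ≡ 46^2 = 2116 ≡ 16 (mod 70)
38^64 ≡ 16^2 = 256 ≡ 46 (mod 70)
38^128 ≡ 46^2 = 2116 ≡ 16 (mod 70)
38^183 = 38^128 * 38^32 * 38^16 * 38^4 * 38^2 * 38^1 ≡ 16 * 16 * 46 * 46 * 44 * 38 (mod 70).
Accumulate the product:
16 * 16 = 256 ≡ 46
46 * 46 = 2116 ≡ 16
16 * 46 = 736 ≡ 36
36 * 44 = 1584 ≡ 44
44 * 38 = 1672 ≡ 62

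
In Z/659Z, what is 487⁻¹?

By the extended Euclidean algorithm:
659 = 1*487 + 172
487 = 2*172 + 143
172 = 1*143 + 29
143 = 4*29 + 27
29 = 1*27 + 2
27 = 13*2 + 1
2 = 2*1 + 0
gcd(487, 659) = 1, so the inverse exists.
Bézout: 1 = −235*659 + 318*487.
So 487⁻¹ ≡ 318 (mod 659).

318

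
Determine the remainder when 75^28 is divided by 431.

28 in binary is 11100, i.e. 28 = 16 + 8 + 4.
75^1 ≡ 75 (mod 431)
75^2 ≡ 75^2 = 5625 ≡ 22 (mod 431)
75^4 ≡ 22^2 = 484 ≡ 53 (mod 431)
75^8 ≡ 53^2 = 2809 ≡ 223 (mod 431)
75^16 ≡ 223^2 = 49729 ≡ 164 (mod 431)
75^28 = 75^16 · 75^8 · 75^4 ≡ 164 · 223 · 53 (mod 431).
Accumulate the product:
164 · 223 = 36572 ≡ 368
368 · 53 = 19504 ≡ 109

109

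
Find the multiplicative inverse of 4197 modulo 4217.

Run the extended Euclidean algorithm:
4217 = 1·4197 + 20
4197 = 209·20 + 17
20 = 1·17 + 3
17 = 5·3 + 2
3 = 1·2 + 1
2 = 2·1 + 0
gcd(4197, 4217) = 1, so the inverse exists.
Bézout: 1 = 1469·4217 − 1476·4197.
So 4197⁻¹ ≡ −1476 ≡ 2741 (mod 4217).

2741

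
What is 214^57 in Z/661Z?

8

57 in binary is 111001, i.e. 57 = 32 + 16 + 8 + 1.
214^1 ≡ 214 (mod 661)
214^2 ≡ 214^2 = 45796 ≡ 187 (mod 661)
214^4 ≡ 187^2 = 34969 ≡ 597 (mod 661)
214^8 ≡ 597^2 = 356409 ≡ 130 (mod 661)
214^16 ≡ 130^2 = 16900 ≡ 375 (mod 661)
214^32 ≡ 375^2 = 140625 ≡ 493 (mod 661)
214^57 = 214^32 × 214^16 × 214^8 × 214^1 ≡ 493 × 375 × 130 × 214 (mod 661).
Accumulate the product:
493 × 375 = 184875 ≡ 456
456 × 130 = 59280 ≡ 451
451 × 214 = 96514 ≡ 8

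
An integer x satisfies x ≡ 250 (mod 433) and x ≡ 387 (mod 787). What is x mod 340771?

282133

433⁻¹ mod 787: 433×269 ≡ 1 (mod 787), so 433⁻¹ ≡ 269.
x = 250 + 433×((387 − 250)×269 mod 787) = 250 + 433×651 = 282133.
Check: 282133 mod 433 = 250, 282133 mod 787 = 387. ✓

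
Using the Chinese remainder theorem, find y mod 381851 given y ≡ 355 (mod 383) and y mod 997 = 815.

383⁻¹ mod 997: 383*164 ≡ 1 (mod 997), so 383⁻¹ ≡ 164.
y = 355 + 383*((815 − 355)*164 mod 997) = 355 + 383*665 = 255050.

255050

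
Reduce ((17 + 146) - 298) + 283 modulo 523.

17 + 146 = 163
163 - 298 = -135 ≡ 388 (mod 523)
388 + 283 = 671 ≡ 148 (mod 523)

148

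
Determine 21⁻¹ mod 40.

Apply the Euclidean algorithm and back-substitute:
40 = 1·21 + 19
21 = 1·19 + 2
19 = 9·2 + 1
2 = 2·1 + 0
gcd(21, 40) = 1, so the inverse exists.
Bézout: 1 = 10·40 − 19·21.
So 21⁻¹ ≡ −19 ≡ 21 (mod 40).

21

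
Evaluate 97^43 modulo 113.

97

By square-and-multiply:
43 in binary is 101011, i.e. 43 = 32 + 8 + 2 + 1.
97^1 ≡ 97 (mod 113)
97^2 ≡ 97^2 = 9409 ≡ 30 (mod 113)
97^4 ≡ 30^2 = 900 ≡ 109 (mod 113)
97^8 ≡ 109^2 = 11881 ≡ 16 (mod 113)
97^16 ≡ 16^2 = 256 ≡ 30 (mod 113)
97^32 ≡ 30^2 = 900 ≡ 109 (mod 113)
97^43 = 97^32 · 97^8 · 97^2 · 97^1 ≡ 109 · 16 · 30 · 97 (mod 113).
Accumulate the product:
109 · 16 = 1744 ≡ 49
49 · 30 = 1470 ≡ 1
1 · 97 = 97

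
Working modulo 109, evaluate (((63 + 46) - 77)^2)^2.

63 + 46 = 109 ≡ 0 (mod 109)
0 - 77 = -77 ≡ 32 (mod 109)
(32)^2 ≡ 43 (mod 109)
(43)^2 ≡ 105 (mod 109)

105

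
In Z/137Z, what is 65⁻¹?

78

137 = 2×65 + 7
65 = 9×7 + 2
7 = 3×2 + 1
2 = 2×1 + 0
gcd(65, 137) = 1, so the inverse exists.
Back-substitute for 1:
1 = 1×7 − 3×2
  = −3×65 + 28×7
  = 28×137 − 59×65
So 65⁻¹ ≡ −59 ≡ 78 (mod 137).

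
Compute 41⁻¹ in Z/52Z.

33

Run the extended Euclidean algorithm:
52 = 1·41 + 11
41 = 3·11 + 8
11 = 1·8 + 3
8 = 2·3 + 2
3 = 1·2 + 1
2 = 2·1 + 0
gcd(41, 52) = 1, so the inverse exists.
Back-substitute for 1:
1 = 1·3 − 1·2
  = −1·8 + 3·3
  = 3·11 − 4·8
  = −4·41 + 15·11
  = 15·52 − 19·41
So 41⁻¹ ≡ −19 ≡ 33 (mod 52).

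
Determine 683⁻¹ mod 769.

769 = 1×683 + 86
683 = 7×86 + 81
86 = 1×81 + 5
81 = 16×5 + 1
5 = 5×1 + 0
gcd(683, 769) = 1, so the inverse exists.
Back-substitute for 1:
1 = 1×81 − 16×5
  = −16×86 + 17×81
  = 17×683 − 135×86
  = −135×769 + 152×683
So 683⁻¹ ≡ 152 (mod 769).

152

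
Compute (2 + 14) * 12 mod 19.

2 + 14 = 16
16 * 12 = 192 ≡ 2 (mod 19)

2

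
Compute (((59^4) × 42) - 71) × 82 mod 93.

(59)^4 ≡ 19 (mod 93)
19 × 42 = 798 ≡ 54 (mod 93)
54 - 71 = -17 ≡ 76 (mod 93)
76 × 82 = 6232 ≡ 1 (mod 93)

1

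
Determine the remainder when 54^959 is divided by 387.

216

54^1 ≡ 54 (mod 387)
54^2 ≡ 54^2 = 2916 ≡ 207 (mod 387)
54^4 ≡ 207^2 = 42849 ≡ 279 (mod 387)
54^8 ≡ 279^2 = 77841 ≡ 54 (mod 387)
54^16 ≡ 54^2 = 2916 ≡ 207 (mod 387)
54^32 ≡ 207^2 = 42849 ≡ 279 (mod 387)
54^64 ≡ 279^2 = 77841 ≡ 54 (mod 387)
54^128 ≡ 54^2 = 2916 ≡ 207 (mod 387)
54^256 ≡ 207^2 = 42849 ≡ 279 (mod 387)
54^512 ≡ 279^2 = 77841 ≡ 54 (mod 387)
54^959 = 54^512 · 54^256 · 54^128 · 54^32 · 54^16 · 54^8 · 54^4 · 54^2 · 54^1 ≡ 54 · 279 · 207 · 279 · 207 · 54 · 279 · 207 · 54 (mod 387).
Accumulate the product:
54 · 279 = 15066 ≡ 360
360 · 207 = 74520 ≡ 216
216 · 279 = 60264 ≡ 279
279 · 207 = 57753 ≡ 90
90 · 54 = 4860 ≡ 216
216 · 279 = 60264 ≡ 279
279 · 207 = 57753 ≡ 90
90 · 54 = 4860 ≡ 216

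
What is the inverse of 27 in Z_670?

Run the extended Euclidean algorithm:
670 = 24×27 + 22
27 = 1×22 + 5
22 = 4×5 + 2
5 = 2×2 + 1
2 = 2×1 + 0
gcd(27, 670) = 1, so the inverse exists.
Bézout: 1 = −11×670 + 273×27.
So 27⁻¹ ≡ 273 (mod 670).

273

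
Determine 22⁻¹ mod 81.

70

81 = 3·22 + 15
22 = 1·15 + 7
15 = 2·7 + 1
7 = 7·1 + 0
gcd(22, 81) = 1, so the inverse exists.
Back-substitute for 1:
1 = 1·15 − 2·7
  = −2·22 + 3·15
  = 3·81 − 11·22
So 22⁻¹ ≡ −11 ≡ 70 (mod 81).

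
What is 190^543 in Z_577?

234

By square-and-multiply:
543 in binary is 1000011111, i.e. 543 = 512 + 16 + 8 + 4 + 2 + 1.
190^1 ≡ 190 (mod 577)
190^2 ≡ 190^2 = 36100 ≡ 326 (mod 577)
190^4 ≡ 326^2 = 106276 ≡ 108 (mod 577)
190^8 ≡ 108^2 = 11664 ≡ 124 (mod 577)
190^16 ≡ 124^2 = 15376 ≡ 374 (mod 577)
190^32 ≡ 374^2 = 139876 ≡ 242 (mod 577)
190^64 ≡ 242^2 = 58564 ≡ 287 (mod 577)
190^128 ≡ 287^2 = 82369 ≡ 435 (mod 577)
190^256 ≡ 435^2 = 189225 ≡ 546 (mod 577)
190^512 ≡ 546^2 = 298116 ≡ 384 (mod 577)
190^543 = 190^512 · 190^16 · 190^8 · 190^4 · 190^2 · 190^1 ≡ 384 · 374 · 124 · 108 · 326 · 190 (mod 577).
Accumulate the product:
384 · 374 = 143616 ≡ 520
520 · 124 = 64480 ≡ 433
433 · 108 = 46764 ≡ 27
27 · 326 = 8802 ≡ 147
147 · 190 = 27930 ≡ 234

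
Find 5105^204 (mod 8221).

Compute successive squares:
5105^1 ≡ 5105 (mod 8221)
5105^2 ≡ 5105^2 = 26061025 ≡ 455 (mod 8221)
5105^4 ≡ 455^2 = 207025 ≡ 1500 (mod 8221)
5105^8 ≡ 1500^2 = 2250000 ≡ 5667 (mod 8221)
5105^16 ≡ 5667^2 = 32114889 ≡ 3663 (mod 8221)
5105^32 ≡ 3663^2 = 13417569 ≡ 897 (mod 8221)
5105^64 ≡ 897^2 = 804609 ≡ 7172 (mod 8221)
5105^128 ≡ 7172^2 = 51437584 ≡ 7008 (mod 8221)
5105^204 = 5105^128 * 5105^64 * 5105^8 * 5105^4 ≡ 7008 * 7172 * 5667 * 1500 (mod 8221).
Accumulate the product:
7008 * 7172 = 50261376 ≡ 6403
6403 * 5667 = 36285801 ≡ 6528
6528 * 1500 = 9792000 ≡ 789

789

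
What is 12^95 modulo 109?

Using repeated squaring:
12^1 ≡ 12 (mod 109)
12^2 ≡ 12^2 = 144 ≡ 35 (mod 109)
12^4 ≡ 35^2 = 1225 ≡ 26 (mod 109)
12^8 ≡ 26^2 = 676 ≡ 22 (mod 109)
12^16 ≡ 22^2 = 484 ≡ 48 (mod 109)
12^32 ≡ 48^2 = 2304 ≡ 15 (mod 109)
12^64 ≡ 15^2 = 225 ≡ 7 (mod 109)
12^95 = 12^64 × 12^16 × 12^8 × 12^4 × 12^2 × 12^1 ≡ 7 × 48 × 22 × 26 × 35 × 12 (mod 109).
Accumulate the product:
7 × 48 = 336 ≡ 9
9 × 22 = 198 ≡ 89
89 × 26 = 2314 ≡ 25
25 × 35 = 875 ≡ 3
3 × 12 = 36

36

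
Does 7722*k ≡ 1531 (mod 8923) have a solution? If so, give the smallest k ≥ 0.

gcd(7722, 8923) = 1, so a unique solution mod 8923 exists.
7722⁻¹ ≡ 4963 (mod 8923).
k ≡ 4963*1531 ≡ 4880 (mod 8923).

4880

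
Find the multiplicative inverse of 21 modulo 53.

48

Apply the Euclidean algorithm and back-substitute:
53 = 2·21 + 11
21 = 1·11 + 10
11 = 1·10 + 1
10 = 10·1 + 0
gcd(21, 53) = 1, so the inverse exists.
Bézout: 1 = 2·53 − 5·21.
So 21⁻¹ ≡ −5 ≡ 48 (mod 53).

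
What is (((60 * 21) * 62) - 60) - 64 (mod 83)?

59

60 * 21 = 1260 ≡ 15 (mod 83)
15 * 62 = 930 ≡ 17 (mod 83)
17 - 60 = -43 ≡ 40 (mod 83)
40 - 64 = -24 ≡ 59 (mod 83)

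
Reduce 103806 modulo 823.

103806 = 126·823 + 108, so 103806 ≡ 108 (mod 823).

108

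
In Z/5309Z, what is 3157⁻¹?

By the extended Euclidean algorithm:
5309 = 1·3157 + 2152
3157 = 1·2152 + 1005
2152 = 2·1005 + 142
1005 = 7·142 + 11
142 = 12·11 + 10
11 = 1·10 + 1
10 = 10·1 + 0
gcd(3157, 5309) = 1, so the inverse exists.
Bézout: 1 = −289·5309 + 486·3157.
So 3157⁻¹ ≡ 486 (mod 5309).

486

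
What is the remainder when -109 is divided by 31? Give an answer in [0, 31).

-109 = -4*31 + 15, so -109 ≡ 15 (mod 31).

15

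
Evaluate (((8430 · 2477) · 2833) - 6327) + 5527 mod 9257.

1091

8430 · 2477 = 20881110 ≡ 6575 (mod 9257)
6575 · 2833 = 18626975 ≡ 1891 (mod 9257)
1891 - 6327 = -4436 ≡ 4821 (mod 9257)
4821 + 5527 = 10348 ≡ 1091 (mod 9257)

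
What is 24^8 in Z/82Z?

24^1 ≡ 24 (mod 82)
24^2 ≡ 24^2 = 576 ≡ 2 (mod 82)
24^4 ≡ 2^2 = 4 (mod 82)
24^8 ≡ 4^2 = 16 (mod 82)
So 24^8 ≡ 16 (mod 82).

16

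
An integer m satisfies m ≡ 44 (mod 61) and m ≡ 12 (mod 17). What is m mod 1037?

471

61⁻¹ mod 17: 61·12 ≡ 1 (mod 17), so 61⁻¹ ≡ 12.
m = 44 + 61·((12 − 44)·12 mod 17) = 44 + 61·7 = 471.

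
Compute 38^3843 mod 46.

44

Compute successive squares:
3843 in binary is 111100000011, i.e. 3843 = 2048 + 1024 + 512 + 256 + 2 + 1.
38^1 ≡ 38 (mod 46)
38^2 ≡ 38^2 = 1444 ≡ 18 (mod 46)
38^4 ≡ 18^2 = 324 ≡ 2 (mod 46)
38^8 ≡ 2^2 = 4 (mod 46)
38^16 ≡ 4^2 = 16 (mod 46)
38^32 ≡ 16^2 = 256 ≡ 26 (mod 46)
38^64 ≡ 26^2 = 676 ≡ 32 (mod 46)
38^128 ≡ 32^2 = 1024 ≡ 12 (mod 46)
38^256 ≡ 12^2 = 144 ≡ 6 (mod 46)
38^512 ≡ 6^2 = 36 (mod 46)
38^1024 ≡ 36^2 = 1296 ≡ 8 (mod 46)
38^2048 ≡ 8^2 = 64 ≡ 18 (mod 46)
38^3843 = 38^2048 × 38^1024 × 38^512 × 38^256 × 38^2 × 38^1 ≡ 18 × 8 × 36 × 6 × 18 × 38 (mod 46).
Accumulate the product:
18 × 8 = 144 ≡ 6
6 × 36 = 216 ≡ 32
32 × 6 = 192 ≡ 8
8 × 18 = 144 ≡ 6
6 × 38 = 228 ≡ 44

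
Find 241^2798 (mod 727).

2798 in binary is 101011101110, i.e. 2798 = 2048 + 512 + 128 + 64 + 32 + 8 + 4 + 2.
241^1 ≡ 241 (mod 727)
241^2 ≡ 241^2 = 58081 ≡ 648 (mod 727)
241^4 ≡ 648^2 = 419904 ≡ 425 (mod 727)
241^8 ≡ 425^2 = 180625 ≡ 329 (mod 727)
241^16 ≡ 329^2 = 108241 ≡ 645 (mod 727)
241^32 ≡ 645^2 = 416025 ≡ 181 (mod 727)
241^64 ≡ 181^2 = 32761 ≡ 46 (mod 727)
241^128 ≡ 46^2 = 2116 ≡ 662 (mod 727)
241^256 ≡ 662^2 = 438244 ≡ 590 (mod 727)
241^512 ≡ 590^2 = 348100 ≡ 594 (mod 727)
241^1024 ≡ 594^2 = 352836 ≡ 241 (mod 727)
241^2048 ≡ 241^2 = 58081 ≡ 648 (mod 727)
241^2798 = 241^2048 · 241^512 · 241^128 · 241^64 · 241^32 · 241^8 · 241^4 · 241^2 ≡ 648 · 594 · 662 · 46 · 181 · 329 · 425 · 648 (mod 727).
Accumulate the product:
648 · 594 = 384912 ≡ 329
329 · 662 = 217798 ≡ 425
425 · 46 = 19550 ≡ 648
648 · 181 = 117288 ≡ 241
241 · 329 = 79289 ≡ 46
46 · 425 = 19550 ≡ 648
648 · 648 = 419904 ≡ 425

425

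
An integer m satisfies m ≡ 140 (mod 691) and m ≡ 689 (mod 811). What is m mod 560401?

179109

691⁻¹ mod 811: 691*615 ≡ 1 (mod 811), so 691⁻¹ ≡ 615.
m = 140 + 691*((689 − 140)*615 mod 811) = 140 + 691*259 = 179109.
Check: 179109 mod 691 = 140, 179109 mod 811 = 689. ✓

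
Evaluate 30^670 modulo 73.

670 in binary is 1010011110, i.e. 670 = 512 + 128 + 16 + 8 + 4 + 2.
30^1 ≡ 30 (mod 73)
30^2 ≡ 30^2 = 900 ≡ 24 (mod 73)
30^4 ≡ 24^2 = 576 ≡ 65 (mod 73)
30^8 ≡ 65^2 = 4225 ≡ 64 (mod 73)
30^16 ≡ 64^2 = 4096 ≡ 8 (mod 73)
30^32 ≡ 8^2 = 64 (mod 73)
30^64 ≡ 64^2 = 4096 ≡ 8 (mod 73)
30^128 ≡ 8^2 = 64 (mod 73)
30^256 ≡ 64^2 = 4096 ≡ 8 (mod 73)
30^512 ≡ 8^2 = 64 (mod 73)
30^670 = 30^512 × 30^128 × 30^16 × 30^8 × 30^4 × 30^2 ≡ 64 × 64 × 8 × 64 × 65 × 24 (mod 73).
Accumulate the product:
64 × 64 = 4096 ≡ 8
8 × 8 = 64
64 × 64 = 4096 ≡ 8
8 × 65 = 520 ≡ 9
9 × 24 = 216 ≡ 70

70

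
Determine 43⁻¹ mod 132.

132 = 3·43 + 3
43 = 14·3 + 1
3 = 3·1 + 0
gcd(43, 132) = 1, so the inverse exists.
Bézout: 1 = −14·132 + 43·43.
So 43⁻¹ ≡ 43 (mod 132).

43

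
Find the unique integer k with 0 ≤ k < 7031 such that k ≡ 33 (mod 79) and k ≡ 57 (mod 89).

4062

79⁻¹ mod 89: 79*80 ≡ 1 (mod 89), so 79⁻¹ ≡ 80.
k = 33 + 79*((57 − 33)*80 mod 89) = 33 + 79*51 = 4062.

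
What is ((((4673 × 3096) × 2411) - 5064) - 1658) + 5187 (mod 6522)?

4673 × 3096 = 14467608 ≡ 1812 (mod 6522)
1812 × 2411 = 4368732 ≡ 5514 (mod 6522)
5514 - 5064 = 450
450 - 1658 = -1208 ≡ 5314 (mod 6522)
5314 + 5187 = 10501 ≡ 3979 (mod 6522)

3979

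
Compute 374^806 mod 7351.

806 in binary is 1100100110, i.e. 806 = 512 + 256 + 32 + 4 + 2.
374^1 ≡ 374 (mod 7351)
374^2 ≡ 374^2 = 139876 ≡ 207 (mod 7351)
374^4 ≡ 207^2 = 42849 ≡ 6094 (mod 7351)
374^8 ≡ 6094^2 = 37136836 ≡ 6935 (mod 7351)
374^16 ≡ 6935^2 = 48094225 ≡ 3983 (mod 7351)
374^32 ≡ 3983^2 = 15864289 ≡ 831 (mod 7351)
374^64 ≡ 831^2 = 690561 ≡ 6918 (mod 7351)
374^128 ≡ 6918^2 = 47858724 ≡ 3714 (mod 7351)
374^256 ≡ 3714^2 = 13793796 ≡ 3320 (mod 7351)
374^512 ≡ 3320^2 = 11022400 ≡ 3251 (mod 7351)
374^806 = 374^512 * 374^256 * 374^32 * 374^4 * 374^2 ≡ 3251 * 3320 * 831 * 6094 * 207 (mod 7351).
Accumulate the product:
3251 * 3320 = 10793320 ≡ 2052
2052 * 831 = 1705212 ≡ 7131
7131 * 6094 = 43456314 ≡ 4553
4553 * 207 = 942471 ≡ 1543

1543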